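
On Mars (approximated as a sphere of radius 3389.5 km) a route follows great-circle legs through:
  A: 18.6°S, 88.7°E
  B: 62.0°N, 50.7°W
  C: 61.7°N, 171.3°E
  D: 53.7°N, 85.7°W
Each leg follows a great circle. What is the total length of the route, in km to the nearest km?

Leg A→B: central angle 2.2389 rad, distance 7588.6 km.
Leg B→C: central angle 0.9122 rad, distance 3091.9 km.
Leg C→D: central angle 0.8679 rad, distance 2941.6 km.
Total: 7588.6 + 3091.9 + 2941.6 ≈ 13622 km.

13622 km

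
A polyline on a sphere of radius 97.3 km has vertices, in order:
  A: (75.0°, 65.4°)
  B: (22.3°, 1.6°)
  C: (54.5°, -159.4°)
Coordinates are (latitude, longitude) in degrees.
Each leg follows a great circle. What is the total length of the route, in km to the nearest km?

Leg A→B: central angle 1.0790 rad, distance 105.0 km.
Leg B→C: central angle 1.7712 rad, distance 172.3 km.
Total: 105.0 + 172.3 ≈ 277 km.

277 km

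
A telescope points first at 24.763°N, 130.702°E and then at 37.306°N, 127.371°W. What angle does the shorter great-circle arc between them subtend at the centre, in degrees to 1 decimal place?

84.0°

With latitudes φ₁ = 24.763°, φ₂ = 37.306° and longitude difference Δλ = 101.927°:
Haversine: a = sin²(Δφ/2) + cos φ₁ cos φ₂ sin²(Δλ/2) = 0.0119 + (0.9080)(0.7954)(0.6033) = 0.44770.
Central angle c = 2·arcsin(√a) = 1.46601 rad.
So the angular separation is 84.0°.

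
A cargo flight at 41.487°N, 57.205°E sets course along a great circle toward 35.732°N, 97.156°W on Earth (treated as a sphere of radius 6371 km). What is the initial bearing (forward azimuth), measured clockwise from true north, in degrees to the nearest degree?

Δλ = -154.361° = -2.6941 rad.
y = sin Δλ · cos φ₂ = (-0.4327)(0.8118) = -0.3512
x = cos φ₁ sin φ₂ − sin φ₁ cos φ₂ cos Δλ = (0.7491)(0.5840) − (0.6625)(0.8118)(-0.9015) = 0.9223
θ = atan2(y, x) = -20.85°; adding 360° gives 339°.

339°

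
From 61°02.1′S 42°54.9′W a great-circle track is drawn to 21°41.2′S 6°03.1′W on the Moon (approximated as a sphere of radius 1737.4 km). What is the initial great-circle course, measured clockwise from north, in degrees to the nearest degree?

With φ₁ = -1.0653, φ₂ = -0.3785, Δλ = 0.6434 rad, the forward-azimuth formula gives
θ = atan2( sin Δλ cos φ₂ , cos φ₁ sin φ₂ − sin φ₁ cos φ₂ cos Δλ ) = atan2(0.5574, 0.4715) = 49.78°.
So the initial bearing is 50°.

50°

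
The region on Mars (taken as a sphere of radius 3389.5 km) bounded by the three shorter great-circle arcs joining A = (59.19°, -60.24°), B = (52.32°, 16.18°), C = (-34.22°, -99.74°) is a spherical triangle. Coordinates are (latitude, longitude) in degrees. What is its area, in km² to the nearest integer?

8226979 km²

Side lengths (central angles): a = 2.2997, b = 1.7276, c = 0.7178 rad; semiperimeter s = 2.3725.
By l'Huilier's theorem, tan(E/4) = √[tan(s/2) tan((s−a)/2) tan((s−b)/2) tan((s−c)/2)], giving spherical excess E = 0.7161 rad.
Area = E·R² = 0.7161 × (3389.5)² ≈ 8226979 km².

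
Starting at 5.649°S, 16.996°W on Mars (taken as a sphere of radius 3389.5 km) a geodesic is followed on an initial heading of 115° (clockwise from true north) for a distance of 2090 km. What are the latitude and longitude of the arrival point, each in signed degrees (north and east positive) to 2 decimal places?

-18.88°, 16.64°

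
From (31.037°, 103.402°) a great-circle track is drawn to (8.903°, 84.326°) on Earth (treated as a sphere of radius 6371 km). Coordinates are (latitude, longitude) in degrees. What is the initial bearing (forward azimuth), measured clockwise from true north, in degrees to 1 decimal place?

222.8°

With φ₁ = 0.5417, φ₂ = 0.1554, Δλ = -0.3329 rad, the forward-azimuth formula gives
θ = atan2( sin Δλ cos φ₂ , cos φ₁ sin φ₂ − sin φ₁ cos φ₂ cos Δλ ) = atan2(-0.3229, -0.3488) = -137.21°.
Adding 360° brings this into [0°, 360°): 222.8°.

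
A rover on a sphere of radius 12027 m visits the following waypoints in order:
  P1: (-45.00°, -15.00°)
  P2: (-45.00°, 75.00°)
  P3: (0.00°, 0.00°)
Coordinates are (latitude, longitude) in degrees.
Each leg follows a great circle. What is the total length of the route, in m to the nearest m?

29273 m

Leg P1→P2: central angle 1.0472 rad, distance 12594.6 m.
Leg P2→P3: central angle 1.3867 rad, distance 16678.4 m.
Total: 12594.6 + 16678.4 ≈ 29273 m.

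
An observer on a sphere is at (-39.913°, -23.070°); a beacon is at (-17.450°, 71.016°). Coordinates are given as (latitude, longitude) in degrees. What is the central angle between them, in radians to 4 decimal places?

1.4301 rad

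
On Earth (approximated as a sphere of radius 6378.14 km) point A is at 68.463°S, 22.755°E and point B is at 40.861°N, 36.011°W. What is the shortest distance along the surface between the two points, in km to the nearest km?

13100 km

In radians: φ₁ = -1.1949, φ₂ = 0.7132, Δλ = -58.766° = -1.0257 rad.
Haversine: a = sin²(Δφ/2) + cos φ₁ cos φ₂ sin²(Δλ/2) = 0.6655 + (0.3671)(0.7563)(0.2407) = 0.73229.
Central angle c = 2·arcsin(√a) = 2.05396 rad.
Distance = R·c = 6378.14 × 2.0540 ≈ 13100 km.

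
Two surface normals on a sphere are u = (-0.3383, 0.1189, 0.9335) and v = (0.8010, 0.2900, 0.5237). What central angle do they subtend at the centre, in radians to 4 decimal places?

1.3157 rad

u·v = 0.2524; |u| = 1.0000, |v| = 1.0000.
cos θ = (u·v)/(|u||v|) = 0.2524, so θ = 1.3157 rad.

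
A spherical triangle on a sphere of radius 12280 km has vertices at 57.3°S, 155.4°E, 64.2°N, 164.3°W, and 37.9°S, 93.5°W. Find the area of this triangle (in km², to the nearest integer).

339680651 km²

Side lengths (central angles): a = 2.0265, b = 1.1988, c = 2.1874 rad; semiperimeter s = 2.7064.
By l'Huilier's theorem, tan(E/4) = √[tan(s/2) tan((s−a)/2) tan((s−b)/2) tan((s−c)/2)], giving spherical excess E = 2.2525 rad.
Area = E·R² = 2.2525 × (12280)² ≈ 339680651 km².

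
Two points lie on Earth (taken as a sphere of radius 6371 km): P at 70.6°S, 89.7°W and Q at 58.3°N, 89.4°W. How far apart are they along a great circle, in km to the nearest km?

Let φ₁ = -1.2322 rad, φ₂ = 1.0175 rad, and Δλ = 0.0052 rad.
cos c = sin φ₁ sin φ₂ + cos φ₁ cos φ₂ cos Δλ = (-0.9432)(0.8508) + (0.3322)(0.5255)(1.0000) = -0.62797,
so c = arccos(-0.62797) = 2.24973 rad.
Distance = R·c = 6371 × 2.2497 ≈ 14333 km.

14333 km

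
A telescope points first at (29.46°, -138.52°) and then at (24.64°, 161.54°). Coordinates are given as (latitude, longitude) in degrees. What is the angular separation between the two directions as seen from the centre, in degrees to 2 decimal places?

Let φ₁ = 0.5142 rad, φ₂ = 0.4300 rad, and Δλ = -1.0462 rad.
cos c = sin φ₁ sin φ₂ + cos φ₁ cos φ₂ cos Δλ = (0.4918)(0.4169) + (0.8707)(0.9089)(0.5009) = 0.60147,
so c = arccos(0.60147) = 0.92545 rad.
So the angular separation is 53.02°.

53.02°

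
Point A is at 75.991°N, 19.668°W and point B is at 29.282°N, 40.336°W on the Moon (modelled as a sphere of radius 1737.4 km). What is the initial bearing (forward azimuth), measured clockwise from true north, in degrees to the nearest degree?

Δλ = -20.668° = -0.3607 rad.
y = sin Δλ · cos φ₂ = (-0.3530)(0.8722) = -0.3079
x = cos φ₁ sin φ₂ − sin φ₁ cos φ₂ cos Δλ = (0.2421)(0.4891) − (0.9703)(0.8722)(0.9356) = -0.6734
θ = atan2(y, x) = -155.43°; adding 360° gives 205°.

205°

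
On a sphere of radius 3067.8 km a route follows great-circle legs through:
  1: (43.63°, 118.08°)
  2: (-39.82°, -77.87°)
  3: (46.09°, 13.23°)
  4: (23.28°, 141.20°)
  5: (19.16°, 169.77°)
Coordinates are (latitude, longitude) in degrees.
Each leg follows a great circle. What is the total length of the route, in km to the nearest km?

Leg 1→2: central angle 2.9239 rad, distance 8969.8 km.
Leg 2→3: central angle 2.0619 rad, distance 6325.4 km.
Leg 3→4: central angle 1.6782 rad, distance 5148.5 km.
Leg 4→5: central angle 0.4696 rad, distance 1440.6 km.
Total: 8969.8 + 6325.4 + 5148.5 + 1440.6 ≈ 21884 km.

21884 km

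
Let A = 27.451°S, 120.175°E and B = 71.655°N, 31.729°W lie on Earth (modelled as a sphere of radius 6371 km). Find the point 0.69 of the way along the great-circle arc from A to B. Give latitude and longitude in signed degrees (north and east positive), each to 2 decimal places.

62.07°, 94.48°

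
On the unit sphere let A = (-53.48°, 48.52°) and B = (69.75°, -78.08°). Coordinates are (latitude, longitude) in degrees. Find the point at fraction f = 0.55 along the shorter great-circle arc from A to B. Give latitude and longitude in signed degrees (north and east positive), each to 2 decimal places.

22.77°, 10.04°

The central angle between A and B is δ = 2.6399 rad.
With f = 0.55, the slerp weights are sin((1−f)δ)/sin δ = 1.9290 and sin(fδ)/sin δ = 2.0648.
Weighted sum of the unit vectors: (1.9290)·(0.3942,0.4458,-0.8036) + (2.0648)·(0.0715,-0.3387,0.9382) = (0.9080, 0.1608, 0.3870).
Converting back: φ = atan2(z, √(x²+y²)) = 22.77°, λ = atan2(y, x) = 10.04°.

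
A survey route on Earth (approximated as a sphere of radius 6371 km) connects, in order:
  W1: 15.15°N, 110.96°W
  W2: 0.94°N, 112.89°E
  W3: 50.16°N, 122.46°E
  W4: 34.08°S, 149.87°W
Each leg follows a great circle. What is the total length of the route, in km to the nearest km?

Leg W1→W2: central angle 2.3347 rad, distance 14874.1 km.
Leg W2→W3: central angle 0.8708 rad, distance 5547.6 km.
Leg W3→W4: central angle 1.9918 rad, distance 12689.8 km.
Total: 14874.1 + 5547.6 + 12689.8 ≈ 33112 km.

33112 km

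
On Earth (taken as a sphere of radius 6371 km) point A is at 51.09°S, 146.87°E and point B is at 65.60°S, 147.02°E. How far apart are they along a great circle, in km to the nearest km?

1613 km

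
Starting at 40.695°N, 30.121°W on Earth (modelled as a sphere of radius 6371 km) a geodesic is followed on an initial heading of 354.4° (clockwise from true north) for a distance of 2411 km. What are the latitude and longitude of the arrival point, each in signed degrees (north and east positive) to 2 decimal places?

Angular distance δ = d/R = 2411/6371 = 0.37843 rad; initial bearing θ = 6.1854 rad.
sin φ₂ = sin φ₁ cos δ + cos φ₁ sin δ cos θ = (0.6520)(0.9292) + (0.7582)(0.3695)(0.9952) = 0.8847, so φ₂ = 62.21°.
Δλ = atan2(sin θ sin δ cos φ₁, cos δ − sin φ₁ sin φ₂) = atan2(-0.0273, 0.3524) = -4.436°.
λ₂ = -30.121° − 4.436° = -34.56°.

62.21°, -34.56°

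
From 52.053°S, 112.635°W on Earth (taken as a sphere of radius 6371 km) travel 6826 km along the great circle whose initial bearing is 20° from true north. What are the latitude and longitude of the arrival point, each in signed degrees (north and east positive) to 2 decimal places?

Angular distance δ = d/R = 6826/6371 = 1.07142 rad; initial bearing θ = 0.3491 rad.
sin φ₂ = sin φ₁ cos δ + cos φ₁ sin δ cos θ = (-0.7886)(0.4789) + (0.6149)(0.8779)(0.9397) = 0.1296, so φ₂ = 7.45°.
Δλ = atan2(sin θ sin δ cos φ₁, cos δ − sin φ₁ sin φ₂) = atan2(0.1846, 0.5811) = 17.626°.
λ₂ = -112.635° + 17.626° = -95.01°.

7.45°, -95.01°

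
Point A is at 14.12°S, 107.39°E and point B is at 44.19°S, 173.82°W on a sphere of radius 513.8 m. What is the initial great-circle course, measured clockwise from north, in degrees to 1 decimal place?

132.4°

Δλ = 78.790° = 1.3751 rad.
y = sin Δλ · cos φ₂ = (0.9809)(0.7170) = 0.7034
x = cos φ₁ sin φ₂ − sin φ₁ cos φ₂ cos Δλ = (0.9698)(-0.6970) − (-0.2440)(0.7170)(0.1944) = -0.6420
θ = atan2(y, x) = 132.39°, so the bearing is 132.4°.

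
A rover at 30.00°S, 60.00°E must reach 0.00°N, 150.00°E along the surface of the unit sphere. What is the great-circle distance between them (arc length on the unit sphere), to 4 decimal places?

1.5708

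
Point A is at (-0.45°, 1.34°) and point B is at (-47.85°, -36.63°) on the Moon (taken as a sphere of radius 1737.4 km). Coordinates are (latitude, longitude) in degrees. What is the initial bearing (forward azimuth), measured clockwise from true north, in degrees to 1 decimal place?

209.3°

With φ₁ = -0.0079, φ₂ = -0.8351, Δλ = -0.6627 rad, the forward-azimuth formula gives
θ = atan2( sin Δλ cos φ₂ , cos φ₁ sin φ₂ − sin φ₁ cos φ₂ cos Δλ ) = atan2(-0.4129, -0.7372) = -150.75°.
Adding 360° brings this into [0°, 360°): 209.3°.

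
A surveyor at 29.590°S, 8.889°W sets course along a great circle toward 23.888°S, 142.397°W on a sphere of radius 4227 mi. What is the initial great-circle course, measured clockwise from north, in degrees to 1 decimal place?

225.0°

With φ₁ = -0.5164, φ₂ = -0.4169, Δλ = -2.3302 rad, the forward-azimuth formula gives
θ = atan2( sin Δλ cos φ₂ , cos φ₁ sin φ₂ − sin φ₁ cos φ₂ cos Δλ ) = atan2(-0.6632, -0.6630) = -134.99°.
Adding 360° brings this into [0°, 360°): 225.0°.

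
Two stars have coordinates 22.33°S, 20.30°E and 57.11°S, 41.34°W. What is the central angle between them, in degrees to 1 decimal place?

56.1°

In radians: φ₁ = -0.3897, φ₂ = -0.9968, Δλ = -61.640° = -1.0758 rad.
cos c = sin φ₁ sin φ₂ + cos φ₁ cos φ₂ cos Δλ = (-0.3799)(-0.8397) + (0.9250)(0.5430)(0.4750) = 0.55764,
so c = arccos(0.55764) = 0.97925 rad.
So the angular separation is 56.1°.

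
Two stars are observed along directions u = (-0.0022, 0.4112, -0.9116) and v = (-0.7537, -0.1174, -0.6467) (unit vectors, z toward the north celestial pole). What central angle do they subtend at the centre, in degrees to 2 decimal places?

u·v = 0.5429; |u| = 1.0001, |v| = 1.0000.
cos θ = (u·v)/(|u||v|) = 0.5429, so θ = 57.12°.

57.12°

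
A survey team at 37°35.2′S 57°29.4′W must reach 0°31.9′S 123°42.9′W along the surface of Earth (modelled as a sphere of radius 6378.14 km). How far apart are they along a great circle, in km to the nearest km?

In radians: φ₁ = -0.6560, φ₂ = -0.0093, Δλ = -66.225° = -1.1558 rad.
cos c = sin φ₁ sin φ₂ + cos φ₁ cos φ₂ cos Δλ = (-0.6100)(-0.0093) + (0.7924)(1.0000)(0.4031) = 0.32511,
so c = arccos(0.32511) = 1.23967 rad.
Distance = R·c = 6378.14 × 1.2397 ≈ 7907 km.

7907 km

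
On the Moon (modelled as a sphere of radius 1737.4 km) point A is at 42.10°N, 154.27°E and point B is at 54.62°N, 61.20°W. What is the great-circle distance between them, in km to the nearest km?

2385 km

Let φ₁ = 0.7348 rad, φ₂ = 0.9533 rad, and Δλ = 2.5225 rad.
cos c = sin φ₁ sin φ₂ + cos φ₁ cos φ₂ cos Δλ = (0.6704)(0.8153) + (0.7420)(0.5790)(-0.8144) = 0.19674,
so c = arccos(0.19674) = 1.37276 rad.
Distance = R·c = 1737.4 × 1.3728 ≈ 2385 km.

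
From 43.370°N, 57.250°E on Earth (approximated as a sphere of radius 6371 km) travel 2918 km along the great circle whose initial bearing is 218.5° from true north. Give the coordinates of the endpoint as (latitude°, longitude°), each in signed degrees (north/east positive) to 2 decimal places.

21.37°, 40.06°

Angular distance δ = d/R = 2918/6371 = 0.45801 rad; initial bearing θ = 3.8135 rad.
sin φ₂ = sin φ₁ cos δ + cos φ₁ sin δ cos θ = (0.6867)(0.8969) + (0.7269)(0.4422)(-0.7826) = 0.3644, so φ₂ = 21.37°.
Δλ = atan2(sin θ sin δ cos φ₁, cos δ − sin φ₁ sin φ₂) = atan2(-0.2001, 0.6467) = -17.192°.
λ₂ = 57.250° − 17.192° = 40.06°.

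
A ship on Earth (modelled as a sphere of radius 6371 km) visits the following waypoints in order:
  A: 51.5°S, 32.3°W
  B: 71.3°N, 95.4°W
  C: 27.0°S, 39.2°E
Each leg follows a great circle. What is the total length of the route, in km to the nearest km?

Leg A→B: central angle 2.2797 rad, distance 14523.9 km.
Leg B→C: central angle 2.2531 rad, distance 14354.7 km.
Total: 14523.9 + 14354.7 ≈ 28879 km.

28879 km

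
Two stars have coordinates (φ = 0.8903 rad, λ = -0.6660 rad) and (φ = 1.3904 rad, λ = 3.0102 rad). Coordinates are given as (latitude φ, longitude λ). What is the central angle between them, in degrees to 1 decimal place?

48.1°

In radians: φ₁ = 0.8903, φ₂ = 1.3904, Δλ = -149.369° = -2.6070 rad.
cos c = sin φ₁ sin φ₂ + cos φ₁ cos φ₂ cos Δλ = (0.7773)(0.9838) + (0.6292)(0.1794)(-0.8605) = 0.66751,
so c = arccos(0.66751) = 0.83993 rad.
So the angular separation is 48.1°.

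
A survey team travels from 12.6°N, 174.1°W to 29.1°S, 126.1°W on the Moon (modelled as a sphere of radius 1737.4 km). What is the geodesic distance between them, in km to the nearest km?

With latitudes φ₁ = 12.600°, φ₂ = -29.100° and longitude difference Δλ = 48.000°:
Haversine: a = sin²(Δφ/2) + cos φ₁ cos φ₂ sin²(Δλ/2) = 0.1267 + (0.9759)(0.8738)(0.1654) = 0.26775.
Central angle c = 2·arcsin(√a) = 1.08773 rad.
Distance = R·c = 1737.4 × 1.0877 ≈ 1890 km.

1890 km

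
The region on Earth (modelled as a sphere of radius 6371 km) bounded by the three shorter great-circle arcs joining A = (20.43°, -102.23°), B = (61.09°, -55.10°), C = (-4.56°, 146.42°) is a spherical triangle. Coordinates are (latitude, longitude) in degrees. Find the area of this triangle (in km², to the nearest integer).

60601225 km²

Side lengths (central angles): a = 2.1152, b = 1.9475, c = 0.9100 rad; semiperimeter s = 2.4863.
By l'Huilier's theorem, tan(E/4) = √[tan(s/2) tan((s−a)/2) tan((s−b)/2) tan((s−c)/2)], giving spherical excess E = 1.4930 rad.
Area = E·R² = 1.4930 × (6371)² ≈ 60601225 km².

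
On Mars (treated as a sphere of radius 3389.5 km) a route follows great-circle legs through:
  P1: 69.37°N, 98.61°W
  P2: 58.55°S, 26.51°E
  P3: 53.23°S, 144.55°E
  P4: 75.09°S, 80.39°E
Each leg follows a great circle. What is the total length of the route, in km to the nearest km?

Leg P1→P2: central angle 2.7002 rad, distance 9152.2 km.
Leg P2→P3: central angle 1.0045 rad, distance 3404.6 km.
Leg P3→P4: central angle 0.5713 rad, distance 1936.4 km.
Total: 9152.2 + 3404.6 + 1936.4 ≈ 14493 km.

14493 km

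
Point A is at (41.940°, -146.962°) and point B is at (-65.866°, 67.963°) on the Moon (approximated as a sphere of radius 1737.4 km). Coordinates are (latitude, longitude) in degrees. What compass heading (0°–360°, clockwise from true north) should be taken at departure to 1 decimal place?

207.2°

Δλ = -145.075° = -2.5320 rad.
y = sin Δλ · cos φ₂ = (-0.5725)(0.4089) = -0.2341
x = cos φ₁ sin φ₂ − sin φ₁ cos φ₂ cos Δλ = (0.7438)(-0.9126) − (0.6684)(0.4089)(-0.8199) = -0.4548
θ = atan2(y, x) = -152.76°; adding 360° gives 207.2°.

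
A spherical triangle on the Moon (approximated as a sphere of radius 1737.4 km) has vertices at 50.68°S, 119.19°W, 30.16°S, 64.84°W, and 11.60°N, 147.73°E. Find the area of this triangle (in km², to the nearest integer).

Side lengths (central angles): a = 2.5232, b = 1.7608, c = 0.7841 rad; semiperimeter s = 2.5341.
By l'Huilier's theorem, tan(E/4) = √[tan(s/2) tan((s−a)/2) tan((s−b)/2) tan((s−c)/2)], giving spherical excess E = 0.3674 rad.
Area = E·R² = 0.3674 × (1737.4)² ≈ 1108937 km².

1108937 km²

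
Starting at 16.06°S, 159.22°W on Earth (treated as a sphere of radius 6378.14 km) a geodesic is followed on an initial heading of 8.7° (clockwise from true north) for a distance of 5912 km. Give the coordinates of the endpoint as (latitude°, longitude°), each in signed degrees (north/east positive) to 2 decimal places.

Angular distance δ = d/R = 5912/6378.14 = 0.92692 rad; initial bearing θ = 0.1518 rad.
sin φ₂ = sin φ₁ cos δ + cos φ₁ sin δ cos θ = (-0.2766)(0.6003) + (0.9610)(0.7998)(0.9885) = 0.5936, so φ₂ = 36.42°.
Δλ = atan2(sin θ sin δ cos φ₁, cos δ − sin φ₁ sin φ₂) = atan2(0.1163, 0.7645) = 8.646°.
λ₂ = -159.220° + 8.646° = -150.57°.

36.42°, -150.57°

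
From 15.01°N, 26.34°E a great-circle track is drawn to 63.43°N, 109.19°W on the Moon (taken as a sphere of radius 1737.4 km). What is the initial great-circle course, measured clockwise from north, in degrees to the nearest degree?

With φ₁ = 0.2620, φ₂ = 1.1071, Δλ = -2.3654 rad, the forward-azimuth formula gives
θ = atan2( sin Δλ cos φ₂ , cos φ₁ sin φ₂ − sin φ₁ cos φ₂ cos Δλ ) = atan2(-0.3133, 0.9465) = -18.32°.
Adding 360° brings this into [0°, 360°): 342°.

342°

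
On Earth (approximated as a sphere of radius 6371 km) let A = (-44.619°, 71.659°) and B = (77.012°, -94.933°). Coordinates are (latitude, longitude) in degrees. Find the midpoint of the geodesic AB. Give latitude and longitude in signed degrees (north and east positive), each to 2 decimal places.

28.75°, 65.63°

The central angle between A and B is δ = 2.5681 rad.
With f = 0.5, the slerp weights are sin((1−f)δ)/sin δ = 1.7679 and sin(fδ)/sin δ = 1.7679.
Weighted sum of the unit vectors: (1.7679)·(0.2240,0.6756,-0.7024) + (1.7679)·(-0.0193,-0.2239,0.9744) = (0.3618, 0.7986, 0.4809).
Converting back: φ = atan2(z, √(x²+y²)) = 28.75°, λ = atan2(y, x) = 65.63°.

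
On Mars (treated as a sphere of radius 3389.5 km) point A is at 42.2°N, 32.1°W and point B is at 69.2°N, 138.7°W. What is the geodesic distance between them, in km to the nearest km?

In radians: φ₁ = 0.7365, φ₂ = 1.2078, Δλ = -106.600° = -1.8605 rad.
cos c = sin φ₁ sin φ₂ + cos φ₁ cos φ₂ cos Δλ = (0.6717)(0.9348) + (0.7408)(0.3551)(-0.2857) = 0.55279,
so c = arccos(0.55279) = 0.98509 rad.
Distance = R·c = 3389.5 × 0.9851 ≈ 3339 km.

3339 km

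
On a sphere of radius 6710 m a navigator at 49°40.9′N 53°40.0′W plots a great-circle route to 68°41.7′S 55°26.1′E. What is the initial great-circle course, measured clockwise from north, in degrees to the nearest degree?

With φ₁ = 0.8671, φ₂ = -1.1990, Δλ = 1.9042 rad, the forward-azimuth formula gives
θ = atan2( sin Δλ cos φ₂ , cos φ₁ sin φ₂ − sin φ₁ cos φ₂ cos Δλ ) = atan2(0.3433, -0.5122) = 146.16°.
So the initial bearing is 146°.

146°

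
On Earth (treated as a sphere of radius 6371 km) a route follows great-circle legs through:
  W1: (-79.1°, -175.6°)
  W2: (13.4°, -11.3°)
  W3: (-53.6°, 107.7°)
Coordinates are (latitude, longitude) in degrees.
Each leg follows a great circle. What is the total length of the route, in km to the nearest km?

25761 km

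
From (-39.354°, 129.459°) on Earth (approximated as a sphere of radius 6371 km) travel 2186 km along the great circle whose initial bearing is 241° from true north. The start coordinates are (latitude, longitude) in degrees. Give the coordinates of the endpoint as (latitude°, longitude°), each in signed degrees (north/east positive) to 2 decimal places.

-46.32°, 104.24°

Angular distance δ = d/R = 2186/6371 = 0.34312 rad; initial bearing θ = 4.2062 rad.
sin φ₂ = sin φ₁ cos δ + cos φ₁ sin δ cos θ = (-0.6341)(0.9417) + (0.7732)(0.3364)(-0.4848) = -0.7233, so φ₂ = -46.32°.
Δλ = atan2(sin θ sin δ cos φ₁, cos δ − sin φ₁ sin φ₂) = atan2(-0.2275, 0.4831) = -25.220°.
λ₂ = 129.459° − 25.220° = 104.24°.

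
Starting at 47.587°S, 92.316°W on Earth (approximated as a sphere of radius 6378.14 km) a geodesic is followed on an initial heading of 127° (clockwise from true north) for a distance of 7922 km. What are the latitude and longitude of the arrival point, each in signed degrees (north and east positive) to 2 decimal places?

-38.50°, 12.70°

Angular distance δ = d/R = 7922/6378.14 = 1.24205 rad; initial bearing θ = 2.2166 rad.
sin φ₂ = sin φ₁ cos δ + cos φ₁ sin δ cos θ = (-0.7383)(0.3229) + (0.6745)(0.9464)(-0.6018) = -0.6225, so φ₂ = -38.50°.
Δλ = atan2(sin θ sin δ cos φ₁, cos δ − sin φ₁ sin φ₂) = atan2(0.5098, -0.1368) = 105.017°.
λ₂ = -92.316° + 105.017° = 12.70°.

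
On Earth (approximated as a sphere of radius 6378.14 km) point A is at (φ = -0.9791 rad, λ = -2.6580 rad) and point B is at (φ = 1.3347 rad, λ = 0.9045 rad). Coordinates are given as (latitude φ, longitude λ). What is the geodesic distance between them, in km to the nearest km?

17569 km

With latitudes φ₁ = -56.098°, φ₂ = 76.473° and longitude difference Δλ = -155.884°:
cos c = sin φ₁ sin φ₂ + cos φ₁ cos φ₂ cos Δλ = (-0.8300)(0.9723) + (0.5578)(0.2339)(-0.9127) = -0.92605,
so c = arccos(-0.92605) = 2.75461 rad.
Distance = R·c = 6378.14 × 2.7546 ≈ 17569 km.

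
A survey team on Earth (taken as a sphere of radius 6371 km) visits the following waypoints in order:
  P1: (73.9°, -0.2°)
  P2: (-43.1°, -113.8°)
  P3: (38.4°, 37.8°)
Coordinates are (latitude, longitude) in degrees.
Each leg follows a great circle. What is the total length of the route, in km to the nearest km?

Leg P1→P2: central angle 2.4002 rad, distance 15291.8 km.
Leg P2→P3: central angle 2.7592 rad, distance 17578.8 km.
Total: 15291.8 + 17578.8 ≈ 32871 km.

32871 km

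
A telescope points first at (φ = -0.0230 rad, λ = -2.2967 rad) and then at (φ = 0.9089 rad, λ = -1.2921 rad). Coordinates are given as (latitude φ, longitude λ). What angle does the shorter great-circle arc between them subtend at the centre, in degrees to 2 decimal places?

71.85°

Let φ₁ = -0.0230 rad, φ₂ = 0.9089 rad, and Δλ = 1.0046 rad.
cos c = sin φ₁ sin φ₂ + cos φ₁ cos φ₂ cos Δλ = (-0.0230)(0.7888) + (0.9997)(0.6146)(0.5364) = 0.31147,
so c = arccos(0.31147) = 1.25406 rad.
So the angular separation is 71.85°.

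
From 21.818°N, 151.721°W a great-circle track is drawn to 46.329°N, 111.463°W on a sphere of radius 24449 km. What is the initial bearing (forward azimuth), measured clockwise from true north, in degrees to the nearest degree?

43°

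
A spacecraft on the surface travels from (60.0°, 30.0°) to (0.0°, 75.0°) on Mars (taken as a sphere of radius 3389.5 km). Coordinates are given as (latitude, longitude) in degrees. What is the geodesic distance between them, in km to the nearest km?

Let φ₁ = 1.0472 rad, φ₂ = 0.0000 rad, and Δλ = 0.7854 rad.
Haversine: a = sin²(Δφ/2) + cos φ₁ cos φ₂ sin²(Δλ/2) = 0.2500 + (0.5000)(1.0000)(0.1464) = 0.32322.
Central angle c = 2·arcsin(√a) = 1.20943 rad.
Distance = R·c = 3389.5 × 1.2094 ≈ 4099 km.

4099 km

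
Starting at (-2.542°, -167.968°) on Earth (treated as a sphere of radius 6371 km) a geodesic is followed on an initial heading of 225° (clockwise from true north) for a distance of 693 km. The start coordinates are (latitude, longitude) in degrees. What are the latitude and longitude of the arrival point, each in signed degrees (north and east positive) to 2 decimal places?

Angular distance δ = d/R = 693/6371 = 0.10877 rad; initial bearing θ = 3.9270 rad.
sin φ₂ = sin φ₁ cos δ + cos φ₁ sin δ cos θ = (-0.0444)(0.9941) + (0.9990)(0.1086)(-0.7071) = -0.1208, so φ₂ = -6.94°.
Δλ = atan2(sin θ sin δ cos φ₁, cos δ − sin φ₁ sin φ₂) = atan2(-0.0767, 0.9887) = -4.435°.
λ₂ = -167.968° − 4.435° = -172.40°.

-6.94°, -172.40°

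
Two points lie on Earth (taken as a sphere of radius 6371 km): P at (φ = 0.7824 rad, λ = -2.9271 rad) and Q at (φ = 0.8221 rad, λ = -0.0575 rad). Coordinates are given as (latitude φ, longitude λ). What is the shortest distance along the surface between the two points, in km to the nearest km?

Let φ₁ = 0.7824 rad, φ₂ = 0.8221 rad, and Δλ = 2.8696 rad.
cos c = sin φ₁ sin φ₂ + cos φ₁ cos φ₂ cos Δλ = (0.7050)(0.7326) + (0.7092)(0.6807)(-0.9632) = 0.05144,
so c = arccos(0.05144) = 1.51933 rad.
Distance = R·c = 6371 × 1.5193 ≈ 9680 km.

9680 km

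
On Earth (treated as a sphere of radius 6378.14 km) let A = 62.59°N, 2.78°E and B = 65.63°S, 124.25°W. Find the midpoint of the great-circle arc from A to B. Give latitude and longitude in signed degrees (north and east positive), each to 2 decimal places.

The central angle between A and B is δ = 2.7467 rad.
With f = 0.5, the slerp weights are sin((1−f)δ)/sin δ = 2.5488 and sin(fδ)/sin δ = 2.5488.
Weighted sum of the unit vectors: (2.5488)·(0.4598,0.0223,0.8877) + (2.5488)·(-0.2322,-0.3411,-0.9109) = (0.5801, -0.8124, -0.0590).
Converting back: φ = atan2(z, √(x²+y²)) = -3.38°, λ = atan2(y, x) = -54.47°.

-3.38°, -54.47°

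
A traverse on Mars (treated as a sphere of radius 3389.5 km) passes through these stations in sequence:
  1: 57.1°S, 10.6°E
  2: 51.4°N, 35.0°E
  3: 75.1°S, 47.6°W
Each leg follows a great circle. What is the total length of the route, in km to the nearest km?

14648 km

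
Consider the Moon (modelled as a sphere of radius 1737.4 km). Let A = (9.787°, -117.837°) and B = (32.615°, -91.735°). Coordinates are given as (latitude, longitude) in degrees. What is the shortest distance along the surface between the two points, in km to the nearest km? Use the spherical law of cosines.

1006 km

With latitudes φ₁ = 9.787°, φ₂ = 32.615° and longitude difference Δλ = 26.102°:
cos c = sin φ₁ sin φ₂ + cos φ₁ cos φ₂ cos Δλ = (0.1700)(0.5390) + (0.9854)(0.8423)(0.8980) = 0.83702,
so c = arccos(0.83702) = 0.57899 rad.
Distance = R·c = 1737.4 × 0.5790 ≈ 1006 km.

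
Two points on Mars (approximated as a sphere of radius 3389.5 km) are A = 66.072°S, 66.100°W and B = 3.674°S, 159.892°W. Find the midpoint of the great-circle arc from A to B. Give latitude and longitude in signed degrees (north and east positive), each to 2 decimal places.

The central angle between A and B is δ = 1.5390 rad.
With f = 0.5, the slerp weights are sin((1−f)δ)/sin δ = 0.6961 and sin(fδ)/sin δ = 0.6961.
Weighted sum of the unit vectors: (0.6961)·(0.1643,-0.3708,-0.9141) + (0.6961)·(-0.9371,-0.3431,-0.0641) = (-0.5380, -0.4970, -0.6809).
Converting back: φ = atan2(z, √(x²+y²)) = -42.91°, λ = atan2(y, x) = -137.27°.

-42.91°, -137.27°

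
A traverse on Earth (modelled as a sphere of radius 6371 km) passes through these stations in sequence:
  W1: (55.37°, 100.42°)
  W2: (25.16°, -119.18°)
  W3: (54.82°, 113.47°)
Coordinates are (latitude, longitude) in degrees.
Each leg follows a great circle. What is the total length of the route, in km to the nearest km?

20113 km

Leg W1→W2: central angle 1.6173 rad, distance 10303.9 km.
Leg W2→W3: central angle 1.5397 rad, distance 9809.3 km.
Total: 10303.9 + 9809.3 ≈ 20113 km.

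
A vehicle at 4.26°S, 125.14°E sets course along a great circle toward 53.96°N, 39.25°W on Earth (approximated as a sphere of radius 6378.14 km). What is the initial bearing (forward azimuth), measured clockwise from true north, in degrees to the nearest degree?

348°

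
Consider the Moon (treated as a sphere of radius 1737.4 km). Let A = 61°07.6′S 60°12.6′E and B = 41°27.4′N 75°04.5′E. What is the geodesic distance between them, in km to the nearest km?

3132 km

Let φ₁ = -1.0669 rad, φ₂ = 0.7236 rad, and Δλ = 0.2594 rad.
Haversine: a = sin²(Δφ/2) + cos φ₁ cos φ₂ sin²(Δλ/2) = 0.6089 + (0.4829)(0.7495)(0.0167) = 0.61499.
Central angle c = 2·arcsin(√a) = 1.80284 rad.
Distance = R·c = 1737.4 × 1.8028 ≈ 3132 km.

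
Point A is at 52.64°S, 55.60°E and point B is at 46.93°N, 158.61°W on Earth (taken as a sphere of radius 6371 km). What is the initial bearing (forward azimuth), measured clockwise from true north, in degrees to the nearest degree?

91°

Δλ = 145.790° = 2.5445 rad.
y = sin Δλ · cos φ₂ = (0.5622)(0.6829) = 0.3839
x = cos φ₁ sin φ₂ − sin φ₁ cos φ₂ cos Δλ = (0.6068)(0.7305) − (-0.7948)(0.6829)(-0.8270) = -0.0056
θ = atan2(y, x) = 90.83°, so the bearing is 91°.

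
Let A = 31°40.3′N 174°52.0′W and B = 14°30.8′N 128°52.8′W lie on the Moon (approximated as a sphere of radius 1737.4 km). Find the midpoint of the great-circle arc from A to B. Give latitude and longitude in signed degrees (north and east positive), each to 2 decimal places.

Central angle δ = 0.7897 rad. Interpolating on the sphere with fraction f = 0.5:
P = [sin((1−f)δ)·A + sin(fδ)·B] / sin δ = 0.5417·A + 0.5417·B in Cartesian coordinates,
giving P = (-0.7883, -0.4495, 0.4202), i.e. latitude 24.84°, longitude -150.31°.

24.84°, -150.31°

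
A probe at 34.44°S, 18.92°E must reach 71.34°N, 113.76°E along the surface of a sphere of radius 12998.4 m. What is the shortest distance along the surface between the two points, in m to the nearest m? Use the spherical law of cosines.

Let φ₁ = -0.6011 rad, φ₂ = 1.2451 rad, and Δλ = 1.6553 rad.
cos c = sin φ₁ sin φ₂ + cos φ₁ cos φ₂ cos Δλ = (-0.5655)(0.9474) + (0.8247)(0.3200)(-0.0844) = -0.55808,
so c = arccos(-0.55808) = 2.16286 rad.
Distance = R·c = 12998.4 × 2.1629 ≈ 28114 m.

28114 m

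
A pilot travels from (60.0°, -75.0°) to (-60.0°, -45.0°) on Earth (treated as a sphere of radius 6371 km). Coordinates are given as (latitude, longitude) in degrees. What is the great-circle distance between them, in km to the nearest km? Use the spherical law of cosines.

With latitudes φ₁ = 60.000°, φ₂ = -60.000° and longitude difference Δλ = 30.000°:
cos c = sin φ₁ sin φ₂ + cos φ₁ cos φ₂ cos Δλ = (0.8660)(-0.8660) + (0.5000)(0.5000)(0.8660) = -0.53349,
so c = arccos(-0.53349) = 2.13352 rad.
Distance = R·c = 6371 × 2.1335 ≈ 13593 km.

13593 km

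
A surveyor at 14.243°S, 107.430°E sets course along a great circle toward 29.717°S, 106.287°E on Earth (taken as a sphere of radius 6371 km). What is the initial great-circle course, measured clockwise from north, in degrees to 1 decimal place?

Δλ = -1.143° = -0.0199 rad.
y = sin Δλ · cos φ₂ = (-0.0199)(0.8685) = -0.0173
x = cos φ₁ sin φ₂ − sin φ₁ cos φ₂ cos Δλ = (0.9693)(-0.4957) − (-0.2460)(0.8685)(0.9998) = -0.2668
θ = atan2(y, x) = -176.29°; adding 360° gives 183.7°.

183.7°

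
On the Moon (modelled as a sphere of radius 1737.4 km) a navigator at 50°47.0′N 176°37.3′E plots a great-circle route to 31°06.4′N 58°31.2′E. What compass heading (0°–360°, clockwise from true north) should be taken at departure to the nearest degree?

310°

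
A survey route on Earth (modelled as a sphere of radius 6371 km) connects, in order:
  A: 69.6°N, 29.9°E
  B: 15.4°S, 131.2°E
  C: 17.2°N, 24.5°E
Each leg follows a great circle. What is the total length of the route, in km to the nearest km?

Leg A→B: central angle 1.8910 rad, distance 12047.5 km.
Leg B→C: central angle 1.9211 rad, distance 12239.3 km.
Total: 12047.5 + 12239.3 ≈ 24287 km.

24287 km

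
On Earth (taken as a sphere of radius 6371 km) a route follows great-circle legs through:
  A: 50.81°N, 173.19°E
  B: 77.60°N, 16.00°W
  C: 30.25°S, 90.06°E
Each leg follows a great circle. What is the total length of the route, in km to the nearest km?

19389 km

Leg A→B: central angle 0.8982 rad, distance 5722.4 km.
Leg B→C: central angle 2.1452 rad, distance 13667.1 km.
Total: 5722.4 + 13667.1 ≈ 19389 km.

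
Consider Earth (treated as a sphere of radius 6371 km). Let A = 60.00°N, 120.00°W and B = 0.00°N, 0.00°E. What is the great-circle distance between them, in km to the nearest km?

11617 km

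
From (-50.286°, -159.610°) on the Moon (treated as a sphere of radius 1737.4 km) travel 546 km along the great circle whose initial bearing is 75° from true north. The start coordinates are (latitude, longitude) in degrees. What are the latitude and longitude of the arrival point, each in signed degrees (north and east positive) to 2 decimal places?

-42.88°, -135.56°

Angular distance δ = d/R = 546/1737.4 = 0.31426 rad; initial bearing θ = 1.3090 rad.
sin φ₂ = sin φ₁ cos δ + cos φ₁ sin δ cos θ = (-0.7692)(0.9510) + (0.6390)(0.3091)(0.2588) = -0.6804, so φ₂ = -42.88°.
Δλ = atan2(sin θ sin δ cos φ₁, cos δ − sin φ₁ sin φ₂) = atan2(0.1908, 0.4276) = 24.045°.
λ₂ = -159.610° + 24.045° = -135.56°.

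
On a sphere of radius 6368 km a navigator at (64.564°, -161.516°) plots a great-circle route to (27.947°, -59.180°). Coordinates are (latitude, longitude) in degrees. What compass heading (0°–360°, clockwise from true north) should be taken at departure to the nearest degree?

Δλ = 102.336° = 1.7861 rad.
y = sin Δλ · cos φ₂ = (0.9769)(0.8834) = 0.8630
x = cos φ₁ sin φ₂ − sin φ₁ cos φ₂ cos Δλ = (0.4295)(0.4687) − (0.9031)(0.8834)(-0.2136) = 0.3717
θ = atan2(y, x) = 66.70°, so the bearing is 67°.

67°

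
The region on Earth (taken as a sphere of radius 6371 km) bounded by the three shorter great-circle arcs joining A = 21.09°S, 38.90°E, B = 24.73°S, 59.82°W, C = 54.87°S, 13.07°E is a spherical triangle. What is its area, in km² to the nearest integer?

Side lengths (central angles): a = 1.0519, b = 0.6801, c = 1.5487 rad; semiperimeter s = 1.6404.
By l'Huilier's theorem, tan(E/4) = √[tan(s/2) tan((s−a)/2) tan((s−b)/2) tan((s−c)/2)], giving spherical excess E = 0.3514 rad.
Area = E·R² = 0.3514 × (6371)² ≈ 14261260 km².

14261260 km²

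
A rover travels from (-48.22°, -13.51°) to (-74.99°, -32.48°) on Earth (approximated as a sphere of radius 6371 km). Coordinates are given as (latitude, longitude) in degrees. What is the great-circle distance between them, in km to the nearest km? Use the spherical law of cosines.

3107 km

With latitudes φ₁ = -48.220°, φ₂ = -74.990° and longitude difference Δλ = -18.970°:
cos c = sin φ₁ sin φ₂ + cos φ₁ cos φ₂ cos Δλ = (-0.7457)(-0.9659) + (0.6663)(0.2590)(0.9457) = 0.88345,
so c = arccos(0.88345) = 0.48762 rad.
Distance = R·c = 6371 × 0.4876 ≈ 3107 km.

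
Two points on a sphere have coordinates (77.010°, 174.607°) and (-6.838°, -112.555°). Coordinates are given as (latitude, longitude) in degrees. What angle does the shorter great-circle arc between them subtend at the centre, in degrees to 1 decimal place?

92.9°

With latitudes φ₁ = 77.010°, φ₂ = -6.838° and longitude difference Δλ = 72.838°:
Haversine: a = sin²(Δφ/2) + cos φ₁ cos φ₂ sin²(Δλ/2) = 0.4464 + (0.2248)(0.9929)(0.3525) = 0.52508.
Central angle c = 2·arcsin(√a) = 1.62098 rad.
So the angular separation is 92.9°.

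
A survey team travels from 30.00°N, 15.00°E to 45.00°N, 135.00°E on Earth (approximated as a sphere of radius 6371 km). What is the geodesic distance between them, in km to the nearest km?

9706 km

Let φ₁ = 0.5236 rad, φ₂ = 0.7854 rad, and Δλ = 2.0944 rad.
Haversine: a = sin²(Δφ/2) + cos φ₁ cos φ₂ sin²(Δλ/2) = 0.0170 + (0.8660)(0.7071)(0.7500) = 0.47632.
Central angle c = 2·arcsin(√a) = 1.52341 rad.
Distance = R·c = 6371 × 1.5234 ≈ 9706 km.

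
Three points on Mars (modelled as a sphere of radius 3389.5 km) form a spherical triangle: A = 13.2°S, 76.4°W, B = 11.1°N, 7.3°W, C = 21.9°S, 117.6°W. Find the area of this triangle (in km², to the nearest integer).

Side lengths (central angles): a = 1.9689, b = 0.7000, c = 1.2694 rad; semiperimeter s = 1.9692.
By l'Huilier's theorem, tan(E/4) = √[tan(s/2) tan((s−a)/2) tan((s−b)/2) tan((s−c)/2)], giving spherical excess E = 0.0279 rad.
Area = E·R² = 0.0279 × (3389.5)² ≈ 320436 km².

320436 km²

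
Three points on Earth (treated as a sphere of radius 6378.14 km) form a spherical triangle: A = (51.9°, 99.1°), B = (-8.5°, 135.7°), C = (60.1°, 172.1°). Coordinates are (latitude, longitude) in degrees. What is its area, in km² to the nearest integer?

19471978 km²

Side lengths (central angles): a = 1.2988, b = 0.6886, c = 1.1879 rad; semiperimeter s = 1.5876.
By l'Huilier's theorem, tan(E/4) = √[tan(s/2) tan((s−a)/2) tan((s−b)/2) tan((s−c)/2)], giving spherical excess E = 0.4787 rad.
Area = E·R² = 0.4787 × (6378.14)² ≈ 19471978 km².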